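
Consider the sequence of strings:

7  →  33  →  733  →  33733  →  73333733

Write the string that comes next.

Each term (from the third on) is the two preceding terms concatenated in order: term 3 = 7·33 = 733.
The next term joins 33733 and 73333733.

3373373333733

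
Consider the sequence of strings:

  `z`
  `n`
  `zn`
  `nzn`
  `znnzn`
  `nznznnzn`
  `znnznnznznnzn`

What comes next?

From term 3 onward, concatenate the second-to-last term with the last: z·n = zn, n·zn = nzn, …
Continuing: nznznnzn · znnznnznznnzn gives term 8.

nznznnznznnznnznznnzn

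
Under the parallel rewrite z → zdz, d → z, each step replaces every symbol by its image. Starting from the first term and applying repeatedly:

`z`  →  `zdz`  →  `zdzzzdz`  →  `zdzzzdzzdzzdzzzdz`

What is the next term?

Rewriting the 17 symbols of zdzzzdzzdzzdzzzdz one by one yields zdz z zdz zdz zdz z zdz zdz z zdz zdz z zdz zdz zdz z zdz; concatenated:

zdzzzdzzdzzdzzzdzzdzzzdzzdzzzdzzdzzdzzzdz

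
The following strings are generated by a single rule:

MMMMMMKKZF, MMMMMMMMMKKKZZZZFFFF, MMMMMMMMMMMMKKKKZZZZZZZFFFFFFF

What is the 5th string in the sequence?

MMMMMMMMMMMMMMMMMMKKKKKKZZZZZZZZZZZZZFFFFFFFFFFFFF

Reading off run lengths: M runs 6, 9, 12; K runs 2, 3, 4; Z runs 1, 4, 7; F runs 1, 4, 7 — each is linear in n (n = 1, 2, …).
At n = 5 the blocks have lengths 18, 6, 13, 13.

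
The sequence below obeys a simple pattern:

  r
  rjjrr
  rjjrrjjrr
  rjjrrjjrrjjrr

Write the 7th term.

Every step adds rjjr at the front: s(k+1) = rjjr·s(k).
From rjjrrjjrrjjrr, 3 further steps: rjjrrjjrrjjrr → rjjrrjjrrjjrrjjrr → rjjrrjjrrjjrrjjrrjjrr → (answer).

rjjrrjjrrjjrrjjrrjjrrjjrr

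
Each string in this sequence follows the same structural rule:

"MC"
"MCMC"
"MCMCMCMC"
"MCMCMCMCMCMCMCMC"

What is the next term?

s(k+1) = s(k)·s(k) — each term doubles the last.
So the next term is two copies of MCMCMCMCMCMCMCMC.

MCMCMCMCMCMCMCMCMCMCMCMCMCMCMCMC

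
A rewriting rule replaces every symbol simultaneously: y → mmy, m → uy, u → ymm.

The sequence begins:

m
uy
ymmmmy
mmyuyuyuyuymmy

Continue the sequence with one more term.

Replace each of the 14 characters of mmyuyuyuyuymmy in place — uy uy mmy ymm mmy ymm mmy ymm mmy ymm mmy uy uy mmy — and concatenate.

uyuymmyymmmmyymmmmyymmmmyymmmmyuyuymmy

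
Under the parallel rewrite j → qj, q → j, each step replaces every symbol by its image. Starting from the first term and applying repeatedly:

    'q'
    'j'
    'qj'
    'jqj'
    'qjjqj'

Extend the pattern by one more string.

Expanding qjjqj: q→j, j→qj, j→qj, q→j, j→qj. Concatenated: j qj qj j qj.

jqjqjjqj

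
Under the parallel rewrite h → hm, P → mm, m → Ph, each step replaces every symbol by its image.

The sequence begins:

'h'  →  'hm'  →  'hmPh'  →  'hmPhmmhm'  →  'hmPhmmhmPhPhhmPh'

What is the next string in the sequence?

hmPhmmhmPhPhhmPhmmhmmmhmhmPhmmhm

φ(hmPhmmhmPhPhhmPh) expands symbol-by-symbol to hm Ph mm hm Ph Ph hm Ph mm hm mm hm hm Ph mm hm; joining the 16 pieces gives the next term.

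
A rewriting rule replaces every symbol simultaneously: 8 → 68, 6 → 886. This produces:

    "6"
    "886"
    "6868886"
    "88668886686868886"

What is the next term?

68688868866868688868866888668886686868886

Replace each of the 17 characters of 88668886686868886 in place — 68 68 886 886 68 68 68 886 886 68 886 68 886 68 68 68 886 — and concatenate.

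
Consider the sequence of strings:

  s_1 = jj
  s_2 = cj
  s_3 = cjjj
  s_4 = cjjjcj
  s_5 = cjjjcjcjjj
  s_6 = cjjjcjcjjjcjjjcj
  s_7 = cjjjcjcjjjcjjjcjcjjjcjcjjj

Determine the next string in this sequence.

cjjjcjcjjjcjjjcjcjjjcjcjjjcjjjcjcjjjcjjjcj

This is a Fibonacci-style word recurrence s(k) = s(k−1)·s(k−2): e.g. cj·jj = cjjj.
So term 8 is cjjjcjcjjjcjjjcjcjjjcjcjjj·cjjjcjcjjjcjjjcj.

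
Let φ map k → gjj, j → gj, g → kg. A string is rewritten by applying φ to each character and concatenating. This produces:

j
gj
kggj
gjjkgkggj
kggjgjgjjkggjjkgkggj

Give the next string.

gjjkgkggjkggjkggjgjgjjkgkggjgjgjjkggjjkgkggj

φ(kggjgjgjjkggjjkgkggj) expands symbol-by-symbol to gjj kg kg gj kg gj kg gj gj gjj kg kg gj gj gjj kg gjj kg kg gj; joining the 20 pieces gives the next term.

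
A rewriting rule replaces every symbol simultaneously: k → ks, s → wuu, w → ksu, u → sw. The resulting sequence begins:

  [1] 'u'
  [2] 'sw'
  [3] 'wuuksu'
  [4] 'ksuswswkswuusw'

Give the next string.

Replace each of the 14 characters of ksuswswkswuusw in place — ks wuu sw wuu ksu wuu ksu ks wuu ksu sw sw wuu ksu — and concatenate.

kswuuswwuuksuwuuksukswuuksuswswwuuksu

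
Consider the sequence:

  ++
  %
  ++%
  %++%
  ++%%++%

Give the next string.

%++%++%%++%

From term 3 onward, concatenate the second-to-last term with the last: ++·% = ++%, %·++% = %++%, …
So term 6 is %++%·++%%++%.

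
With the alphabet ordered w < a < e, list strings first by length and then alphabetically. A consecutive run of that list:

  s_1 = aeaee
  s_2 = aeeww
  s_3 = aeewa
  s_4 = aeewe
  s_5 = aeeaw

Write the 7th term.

aeeae

Continuing the enumeration 2 steps past aeeaw: aeeaw → aeeaa → (answer).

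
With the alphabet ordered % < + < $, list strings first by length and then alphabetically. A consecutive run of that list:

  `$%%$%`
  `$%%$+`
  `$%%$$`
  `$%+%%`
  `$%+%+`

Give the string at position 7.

Continuing the enumeration 2 steps past $%+%+: $%+%+ → $%+%$ → (answer).

$%++%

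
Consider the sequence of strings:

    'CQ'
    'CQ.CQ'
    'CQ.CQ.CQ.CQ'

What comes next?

Each string is two copies of the previous one joined by '.'.
Doubling CQ.CQ.CQ.CQ with '.' between the halves:

CQ.CQ.CQ.CQ.CQ.CQ.CQ.CQ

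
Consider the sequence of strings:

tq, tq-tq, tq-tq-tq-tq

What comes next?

Each string is two copies of the previous one joined by '-'.
Doubling tq-tq-tq-tq with '-' between the halves:

tq-tq-tq-tq-tq-tq-tq-tq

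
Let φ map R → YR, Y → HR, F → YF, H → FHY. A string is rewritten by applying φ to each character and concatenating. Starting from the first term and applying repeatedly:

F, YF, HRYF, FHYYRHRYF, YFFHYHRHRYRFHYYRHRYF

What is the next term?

HRYFYFFHYHRFHYYRFHYYRHRYRYFFHYHRHRYRFHYYRHRYF

φ(YFFHYHRHRYRFHYYRHRYF) expands symbol-by-symbol to HR YF YF FHY HR FHY YR FHY YR HR YR YF FHY HR HR YR FHY YR HR YF; joining the 20 pieces gives the next term.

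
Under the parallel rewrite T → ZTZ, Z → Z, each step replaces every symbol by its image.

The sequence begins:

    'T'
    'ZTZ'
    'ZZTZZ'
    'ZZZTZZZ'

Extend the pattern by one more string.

Rewriting each symbol of ZZZTZZZ: Z→Z, Z→Z, Z→Z, T→ZTZ, Z→Z, Z→Z, Z→Z, which concatenates to Z Z Z ZTZ Z Z Z.

ZZZZTZZZZ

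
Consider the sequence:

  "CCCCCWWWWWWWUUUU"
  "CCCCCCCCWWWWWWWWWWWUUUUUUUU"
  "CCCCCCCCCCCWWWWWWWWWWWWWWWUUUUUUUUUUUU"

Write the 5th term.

CCCCCCCCCCCCCCCCCWWWWWWWWWWWWWWWWWWWWWWWUUUUUUUUUUUUUUUUUUUU

Reading off run lengths: C runs 5, 8, 11; W runs 7, 11, 15; U runs 4, 8, 12 — each is linear in n (n = 1, 2, …).
At n = 5 the blocks have lengths 17, 23, 20.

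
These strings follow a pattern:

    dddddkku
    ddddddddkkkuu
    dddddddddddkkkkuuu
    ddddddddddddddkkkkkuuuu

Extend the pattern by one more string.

Each string has the form d^{3n+2} k^{n+1} u^{n} (n = 1, 2, …).
For the next term, n = 5, so the run lengths are 17, 6, 5.

dddddddddddddddddkkkkkkuuuuu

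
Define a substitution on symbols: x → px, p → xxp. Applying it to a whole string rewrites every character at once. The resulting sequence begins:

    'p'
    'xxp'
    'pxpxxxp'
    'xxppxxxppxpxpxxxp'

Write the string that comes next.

pxpxxxpxxppxpxpxxxpxxppxxxppxxxppxpxpxxxp

Replace each of the 17 characters of xxppxxxppxpxpxxxp in place — px px xxp xxp px px px xxp xxp px xxp px xxp px px px xxp — and concatenate.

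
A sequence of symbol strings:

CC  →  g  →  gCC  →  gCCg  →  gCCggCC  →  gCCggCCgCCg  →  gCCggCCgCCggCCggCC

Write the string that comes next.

Each term (from the third on) is the previous term followed by the one before it: term 3 = g·CC = gCC.
Continuing: gCCggCCgCCggCCggCC · gCCggCCgCCg gives term 8.

gCCggCCgCCggCCggCCgCCggCCgCCg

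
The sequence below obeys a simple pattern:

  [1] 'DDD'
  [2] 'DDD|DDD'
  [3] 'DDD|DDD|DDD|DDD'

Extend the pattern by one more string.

Every step duplicates the string with '|' between the halves.
One more doubling of DDD|DDD|DDD|DDD gives the answer.

DDD|DDD|DDD|DDD|DDD|DDD|DDD|DDD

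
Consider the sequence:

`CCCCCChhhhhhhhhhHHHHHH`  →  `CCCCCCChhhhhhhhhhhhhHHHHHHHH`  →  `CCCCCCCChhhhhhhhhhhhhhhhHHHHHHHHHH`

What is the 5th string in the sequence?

CCCCCCCCCChhhhhhhhhhhhhhhhhhhhhhHHHHHHHHHHHHHH

Term n consists of n+3 C's, followed by 3n+1 h's, followed by 2n H's, where the shown terms are n = 3, 4, 5.
Setting n = 7 gives 10, 22, 14 characters in each block.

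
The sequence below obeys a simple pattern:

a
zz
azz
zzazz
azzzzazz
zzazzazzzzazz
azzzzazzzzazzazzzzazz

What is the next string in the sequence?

From term 3 onward, concatenate the second-to-last term with the last: a·zz = azz, zz·azz = zzazz, …
Continuing: zzazzazzzzazz · azzzzazzzzazzazzzzazz gives term 8.

zzazzazzzzazzazzzzazzzzazzazzzzazz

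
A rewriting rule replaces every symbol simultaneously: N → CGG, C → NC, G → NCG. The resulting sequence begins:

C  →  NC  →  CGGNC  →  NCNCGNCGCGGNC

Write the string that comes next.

CGGNCCGGNCNCGCGGNCNCGNCNCGNCGCGGNC

Replace each of the 13 characters of NCNCGNCGCGGNC in place — CGG NC CGG NC NCG CGG NC NCG NC NCG NCG CGG NC — and concatenate.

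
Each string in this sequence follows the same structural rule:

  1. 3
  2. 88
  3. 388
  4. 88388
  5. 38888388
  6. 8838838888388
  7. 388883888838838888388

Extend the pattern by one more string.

8838838888388388883888838838888388

This is a Fibonacci-style word recurrence s(k) = s(k−2)·s(k−1): e.g. 3·88 = 388.
Continuing: 8838838888388 · 388883888838838888388 gives term 8.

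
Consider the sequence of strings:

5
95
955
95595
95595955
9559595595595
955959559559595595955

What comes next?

From term 3 onward, concatenate the last term with the second-to-last: 95·5 = 955, 955·95 = 95595, …
So term 8 is 955959559559595595955·9559595595595.

9559595595595955959559559595595595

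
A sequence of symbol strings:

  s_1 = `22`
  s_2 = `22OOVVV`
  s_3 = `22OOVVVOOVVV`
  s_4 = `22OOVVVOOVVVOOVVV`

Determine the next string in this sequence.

Every step adds OOVVV to the end: s(k+1) = s(k)·OOVVV.
So the next term is 22OOVVVOOVVVOOVVV·OOVVV.

22OOVVVOOVVVOOVVVOOVVV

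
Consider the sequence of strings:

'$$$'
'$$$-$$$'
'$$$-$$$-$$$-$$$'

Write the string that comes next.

Each string is two copies of the previous one joined by '-'.
Doubling $$$-$$$-$$$-$$$ with '-' between the halves:

$$$-$$$-$$$-$$$-$$$-$$$-$$$-$$$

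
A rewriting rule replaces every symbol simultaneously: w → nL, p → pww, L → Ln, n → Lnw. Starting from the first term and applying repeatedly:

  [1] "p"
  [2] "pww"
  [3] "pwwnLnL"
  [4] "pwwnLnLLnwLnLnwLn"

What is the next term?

pwwnLnLLnwLnLnwLnLnLnwnLLnLnwLnLnwnLLnLnw

Applying the rule to each of the 17 symbols of pwwnLnLLnwLnLnwLn gives the pieces pww nL nL Lnw Ln Lnw Ln Ln Lnw nL Ln Lnw Ln Lnw nL Ln Lnw, which concatenate to the answer.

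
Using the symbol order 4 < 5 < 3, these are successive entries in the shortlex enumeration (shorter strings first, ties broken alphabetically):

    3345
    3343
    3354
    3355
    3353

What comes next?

3334

Treat 3353 as a base-3 numeral over the given alphabet and add one, carrying through any trailing 3's.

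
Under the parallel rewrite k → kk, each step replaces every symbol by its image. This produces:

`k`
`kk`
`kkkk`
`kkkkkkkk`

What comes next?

Rewriting each symbol of kkkkkkkk: k→kk, k→kk, k→kk, k→kk, k→kk, k→kk, k→kk, k→kk, which concatenates to kk kk kk kk kk kk kk kk.

kkkkkkkkkkkkkkkk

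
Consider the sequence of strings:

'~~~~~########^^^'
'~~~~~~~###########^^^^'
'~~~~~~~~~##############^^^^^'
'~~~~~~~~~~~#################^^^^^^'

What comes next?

The n-th term is 2n-1 ~'s then 3n-1 #'s then n ^'s, where the shown terms are n = 3, 4, 5, 6.
At n = 7 the blocks have lengths 13, 20, 7.

~~~~~~~~~~~~~####################^^^^^^^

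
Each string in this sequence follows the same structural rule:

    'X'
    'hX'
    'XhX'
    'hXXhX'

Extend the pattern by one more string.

From term 3 onward, concatenate the second-to-last term with the last: X·hX = XhX, hX·XhX = hXXhX, …
Continuing: XhX · hXXhX gives term 5.

XhXhXXhX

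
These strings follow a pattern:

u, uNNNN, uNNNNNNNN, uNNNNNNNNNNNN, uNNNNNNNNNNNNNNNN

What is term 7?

uNNNNNNNNNNNNNNNNNNNNNNNN

Every step adds NNNN to the end: s(k+1) = s(k)·NNNN.
From uNNNNNNNNNNNNNNNN, 2 further steps: uNNNNNNNNNNNNNNNN → uNNNNNNNNNNNNNNNNNNNN → (answer).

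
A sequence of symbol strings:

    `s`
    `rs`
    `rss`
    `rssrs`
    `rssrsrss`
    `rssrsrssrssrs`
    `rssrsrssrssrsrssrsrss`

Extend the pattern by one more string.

Each term (from the third on) is the previous term followed by the one before it: term 3 = rs·s = rss.
So term 8 is rssrsrssrssrsrssrsrss·rssrsrssrssrs.

rssrsrssrssrsrssrsrssrssrsrssrssrs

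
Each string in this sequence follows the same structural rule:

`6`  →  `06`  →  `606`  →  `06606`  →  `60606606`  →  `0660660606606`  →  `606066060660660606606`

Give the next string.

0660660606606606066060660660606606

Each term (from the third on) is the two preceding terms concatenated in order: term 3 = 6·06 = 606.
So term 8 is 0660660606606·606066060660660606606.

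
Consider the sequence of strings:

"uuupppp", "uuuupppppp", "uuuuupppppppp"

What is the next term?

The n-th term is n+1 u's then 2n p's, where the shown terms are n = 2, 3, 4.
Setting n = 5 gives 6, 10 characters in each block.

uuuuuupppppppppp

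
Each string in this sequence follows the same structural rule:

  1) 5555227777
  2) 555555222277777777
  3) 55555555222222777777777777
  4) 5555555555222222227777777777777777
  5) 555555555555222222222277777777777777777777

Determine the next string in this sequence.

Term n consists of 2n+2 5's, followed by 2n 2's, followed by 4n 7's (n = 1, 2, …).
For the next term, n = 6, so the run lengths are 14, 12, 24.

55555555555555222222222222777777777777777777777777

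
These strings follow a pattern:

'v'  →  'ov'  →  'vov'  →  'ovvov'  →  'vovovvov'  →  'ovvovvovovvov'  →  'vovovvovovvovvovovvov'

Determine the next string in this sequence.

ovvovvovovvovvovovvovovvovvovovvov

This is a Fibonacci-style word recurrence s(k) = s(k−2)·s(k−1): e.g. v·ov = vov.
The next term joins ovvovvovovvov and vovovvovovvovvovovvov.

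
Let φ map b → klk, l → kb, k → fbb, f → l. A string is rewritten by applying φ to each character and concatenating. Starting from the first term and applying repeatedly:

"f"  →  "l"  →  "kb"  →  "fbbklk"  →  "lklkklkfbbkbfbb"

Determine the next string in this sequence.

φ(lklkklkfbbkbfbb) expands symbol-by-symbol to kb fbb kb fbb fbb kb fbb l klk klk fbb klk l klk klk; joining the 15 pieces gives the next term.

kbfbbkbfbbfbbkbfbblklkklkfbbklklklkklk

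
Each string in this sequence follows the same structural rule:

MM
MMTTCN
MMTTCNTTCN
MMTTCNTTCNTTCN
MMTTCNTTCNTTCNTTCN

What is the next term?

The strings grow by a fixed suffix TTCN each time.
Applying this once more to MMTTCNTTCNTTCNTTCN:

MMTTCNTTCNTTCNTTCNTTCN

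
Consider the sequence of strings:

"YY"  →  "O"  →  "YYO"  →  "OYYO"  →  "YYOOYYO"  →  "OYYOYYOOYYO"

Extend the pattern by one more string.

YYOOYYOOYYOYYOOYYO

From term 3 onward, concatenate the second-to-last term with the last: YY·O = YYO, O·YYO = OYYO, …
So term 7 is YYOOYYO·OYYOYYOOYYO.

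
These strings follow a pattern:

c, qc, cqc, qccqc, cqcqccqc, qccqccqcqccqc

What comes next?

cqcqccqcqccqccqcqccqc

Each term (from the third on) is the two preceding terms concatenated in order: term 3 = c·qc = cqc.
Continuing: cqcqccqc · qccqccqcqccqc gives term 7.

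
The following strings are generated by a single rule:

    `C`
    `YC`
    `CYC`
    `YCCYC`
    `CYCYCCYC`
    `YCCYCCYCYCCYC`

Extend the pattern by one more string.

CYCYCCYCYCCYCCYCYCCYC

From term 3 onward, concatenate the second-to-last term with the last: C·YC = CYC, YC·CYC = YCCYC, …
The next term joins CYCYCCYC and YCCYCCYCYCCYC.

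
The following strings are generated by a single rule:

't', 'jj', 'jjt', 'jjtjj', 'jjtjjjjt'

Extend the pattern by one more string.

jjtjjjjtjjtjj

From term 3 onward, concatenate the last term with the second-to-last: jj·t = jjt, jjt·jj = jjtjj, …
So term 6 is jjtjjjjt·jjtjj.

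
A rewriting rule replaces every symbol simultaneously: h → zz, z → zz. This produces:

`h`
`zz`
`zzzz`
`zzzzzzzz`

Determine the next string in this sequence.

zzzzzzzzzzzzzzzz

Expanding zzzzzzzz: z→zz, z→zz, z→zz, z→zz, z→zz, z→zz, z→zz, z→zz. Concatenated: zz zz zz zz zz zz zz zz.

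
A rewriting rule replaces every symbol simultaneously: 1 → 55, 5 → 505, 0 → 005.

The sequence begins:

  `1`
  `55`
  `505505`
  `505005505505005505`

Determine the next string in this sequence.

505005505005005505505005505505005505005005505505005505

φ(505005505505005505) expands symbol-by-symbol to 505 005 505 005 005 505 505 005 505 505 005 505 005 005 505 505 005 505; joining the 18 pieces gives the next term.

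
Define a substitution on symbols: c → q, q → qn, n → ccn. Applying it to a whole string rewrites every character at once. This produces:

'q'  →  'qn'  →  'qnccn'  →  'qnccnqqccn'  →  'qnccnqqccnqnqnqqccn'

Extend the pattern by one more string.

qnccnqqccnqnqnqqccnqnccnqnccnqnqnqqccn

Replace each of the 19 characters of qnccnqqccnqnqnqqccn in place — qn ccn q q ccn qn qn q q ccn qn ccn qn ccn qn qn q q ccn — and concatenate.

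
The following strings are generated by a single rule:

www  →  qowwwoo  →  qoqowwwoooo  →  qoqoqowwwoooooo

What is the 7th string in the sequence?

Every step adds qo to the front and oo to the end of the previous string.
From qoqoqowwwoooooo, 3 further steps: qoqoqowwwoooooo → qoqoqoqowwwoooooooo → qoqoqoqoqowwwoooooooooo → (answer).

qoqoqoqoqoqowwwoooooooooooo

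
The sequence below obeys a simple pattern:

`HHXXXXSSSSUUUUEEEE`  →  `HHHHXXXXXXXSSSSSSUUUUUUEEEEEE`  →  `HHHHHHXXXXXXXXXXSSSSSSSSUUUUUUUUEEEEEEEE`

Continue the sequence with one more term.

Term n consists of 2n-2 H's, followed by 3n-2 X's, followed by 2n S's, followed by 2n U's, followed by 2n E's, where the shown terms are n = 2, 3, 4.
At n = 5 the blocks have lengths 8, 13, 10, 10, 10.

HHHHHHHHXXXXXXXXXXXXXSSSSSSSSSSUUUUUUUUUUEEEEEEEEEE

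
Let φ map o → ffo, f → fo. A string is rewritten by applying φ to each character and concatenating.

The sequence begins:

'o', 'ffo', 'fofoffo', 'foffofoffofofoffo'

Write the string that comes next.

Applying the rule to each of the 17 symbols of foffofoffofofoffo gives the pieces fo ffo fo fo ffo fo ffo fo fo ffo fo ffo fo ffo fo fo ffo, which concatenate to the answer.

foffofofoffofoffofofoffofoffofoffofofoffo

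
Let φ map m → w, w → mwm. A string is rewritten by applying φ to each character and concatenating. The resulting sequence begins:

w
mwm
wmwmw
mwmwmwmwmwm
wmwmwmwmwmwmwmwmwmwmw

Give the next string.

φ(wmwmwmwmwmwmwmwmwmwmw) expands symbol-by-symbol to mwm w mwm w mwm w mwm w mwm w mwm w mwm w mwm w mwm w mwm w mwm; joining the 21 pieces gives the next term.

mwmwmwmwmwmwmwmwmwmwmwmwmwmwmwmwmwmwmwmwmwm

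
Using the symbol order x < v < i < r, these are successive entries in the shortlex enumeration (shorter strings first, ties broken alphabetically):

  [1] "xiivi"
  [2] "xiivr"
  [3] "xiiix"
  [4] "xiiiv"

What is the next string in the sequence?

xiiii

Treat xiiiv as a base-4 numeral over the given alphabet and add one, carrying through any trailing r's.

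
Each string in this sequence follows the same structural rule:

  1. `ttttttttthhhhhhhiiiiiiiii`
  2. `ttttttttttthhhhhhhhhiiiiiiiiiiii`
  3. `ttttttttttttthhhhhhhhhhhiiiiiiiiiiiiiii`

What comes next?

Reading off run lengths: t runs 9, 11, 13; h runs 7, 9, 11; i runs 9, 12, 15 — each is linear in n, where the shown terms are n = 3, 4, 5.
For the next term, n = 6, so the run lengths are 15, 13, 18.

ttttttttttttttthhhhhhhhhhhhhiiiiiiiiiiiiiiiiii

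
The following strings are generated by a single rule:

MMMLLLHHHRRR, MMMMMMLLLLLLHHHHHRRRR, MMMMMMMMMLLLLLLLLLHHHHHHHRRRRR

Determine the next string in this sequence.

The n-th term is 3n M's then 3n L's then 2n+1 H's then n+2 R's (n = 1, 2, …).
Setting n = 4 gives 12, 12, 9, 6 characters in each block.

MMMMMMMMMMMMLLLLLLLLLLLLHHHHHHHHHRRRRRR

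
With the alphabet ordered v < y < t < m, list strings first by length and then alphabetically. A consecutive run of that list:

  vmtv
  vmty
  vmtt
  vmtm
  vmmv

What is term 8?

Stepping forward 3 times from vmmv: vmmv → vmmy → vmmt, then the target.

vmmm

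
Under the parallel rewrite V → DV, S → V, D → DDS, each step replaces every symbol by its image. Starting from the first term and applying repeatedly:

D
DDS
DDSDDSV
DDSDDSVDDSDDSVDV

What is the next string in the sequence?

DDSDDSVDDSDDSVDVDDSDDSVDDSDDSVDVDDSDV

Applying the rule to each of the 16 symbols of DDSDDSVDDSDDSVDV gives the pieces DDS DDS V DDS DDS V DV DDS DDS V DDS DDS V DV DDS DV, which concatenate to the answer.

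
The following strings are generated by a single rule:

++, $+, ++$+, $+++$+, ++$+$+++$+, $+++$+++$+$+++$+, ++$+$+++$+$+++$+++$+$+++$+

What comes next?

$+++$+++$+$+++$+++$+$+++$+$+++$+++$+$+++$+

From term 3 onward, concatenate the second-to-last term with the last: ++·$+ = ++$+, $+·++$+ = $+++$+, …
So term 8 is $+++$+++$+$+++$+·++$+$+++$+$+++$+++$+$+++$+.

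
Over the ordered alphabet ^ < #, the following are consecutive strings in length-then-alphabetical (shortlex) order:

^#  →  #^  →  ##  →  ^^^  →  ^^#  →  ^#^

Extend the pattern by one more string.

^##

The successor of ^#^ increments the rightmost position that isn't already # and resets every position after it to ^.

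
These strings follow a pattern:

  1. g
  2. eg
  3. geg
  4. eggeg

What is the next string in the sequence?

gegeggeg

From term 3 onward, concatenate the second-to-last term with the last: g·eg = geg, eg·geg = eggeg, …
The next term joins geg and eggeg.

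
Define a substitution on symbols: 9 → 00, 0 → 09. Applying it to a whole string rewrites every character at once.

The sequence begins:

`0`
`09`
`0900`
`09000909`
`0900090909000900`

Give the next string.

Rewriting the 16 symbols of 0900090909000900 one by one yields 09 00 09 09 09 00 09 00 09 00 09 09 09 00 09 09; concatenated:

09000909090009000900090909000909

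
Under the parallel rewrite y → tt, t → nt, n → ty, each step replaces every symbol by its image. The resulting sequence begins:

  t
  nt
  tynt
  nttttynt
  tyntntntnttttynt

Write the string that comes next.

nttttynttynttynttyntntntnttttynt

Applying the rule to each of the 16 symbols of tyntntntnttttynt gives the pieces nt tt ty nt ty nt ty nt ty nt nt nt nt tt ty nt, which concatenate to the answer.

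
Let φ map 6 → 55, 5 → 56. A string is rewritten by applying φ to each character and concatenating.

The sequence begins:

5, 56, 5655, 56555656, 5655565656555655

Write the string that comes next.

56555656565556555655565656555656

φ(5655565656555655) expands symbol-by-symbol to 56 55 56 56 56 55 56 55 56 55 56 56 56 55 56 56; joining the 16 pieces gives the next term.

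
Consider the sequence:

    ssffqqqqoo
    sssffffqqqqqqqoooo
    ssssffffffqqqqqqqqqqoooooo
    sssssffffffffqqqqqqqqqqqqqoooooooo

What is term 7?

ssssssssffffffffffffffqqqqqqqqqqqqqqqqqqqqqqoooooooooooooo

Reading off run lengths: s runs 2, 3, 4, 5; f runs 2, 4, 6, 8; q runs 4, 7, 10, 13; o runs 2, 4, 6, 8 — each is linear in n (n = 1, 2, …).
At n = 7 the blocks have lengths 8, 14, 22, 14.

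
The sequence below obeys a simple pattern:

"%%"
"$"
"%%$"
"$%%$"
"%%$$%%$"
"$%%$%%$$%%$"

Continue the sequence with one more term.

Each term (from the third on) is the two preceding terms concatenated in order: term 3 = %%·$ = %%$.
So term 7 is %%$$%%$·$%%$%%$$%%$.

%%$$%%$$%%$%%$$%%$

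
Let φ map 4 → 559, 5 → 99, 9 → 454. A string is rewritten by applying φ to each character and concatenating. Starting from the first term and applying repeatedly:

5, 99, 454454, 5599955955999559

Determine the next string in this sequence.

Rewriting the 16 symbols of 5599955955999559 one by one yields 99 99 454 454 454 99 99 454 99 99 454 454 454 99 99 454; concatenated:

9999454454454999945499994544544549999454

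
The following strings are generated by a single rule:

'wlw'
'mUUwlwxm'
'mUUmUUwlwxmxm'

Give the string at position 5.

s(k+1) = mUU·s(k)·xm, so each term gains mUU as a prefix and xm as a suffix.
From mUUmUUwlwxmxm, 2 further steps: mUUmUUwlwxmxm → mUUmUUmUUwlwxmxmxm → (answer).

mUUmUUmUUmUUwlwxmxmxmxm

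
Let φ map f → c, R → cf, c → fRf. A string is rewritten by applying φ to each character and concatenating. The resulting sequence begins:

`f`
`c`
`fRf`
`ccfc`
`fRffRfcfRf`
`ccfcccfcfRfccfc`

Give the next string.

Rewriting the 15 symbols of ccfcccfcfRfccfc one by one yields fRf fRf c fRf fRf fRf c fRf c cf c fRf fRf c fRf; concatenated:

fRffRfcfRffRffRfcfRfccfcfRffRfcfRf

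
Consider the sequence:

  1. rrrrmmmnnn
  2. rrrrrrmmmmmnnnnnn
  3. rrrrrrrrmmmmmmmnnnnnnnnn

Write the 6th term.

rrrrrrrrrrrrrrmmmmmmmmmmmmmnnnnnnnnnnnnnnnnnn

The n-th term is 2n+2 r's then 2n+1 m's then 3n n's (n = 1, 2, …).
At n = 6 the blocks have lengths 14, 13, 18.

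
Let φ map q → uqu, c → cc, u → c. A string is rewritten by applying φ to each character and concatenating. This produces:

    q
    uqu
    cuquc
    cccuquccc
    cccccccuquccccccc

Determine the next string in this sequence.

cccccccccccccccuquccccccccccccccc

Applying the rule to each of the 17 symbols of cccccccuquccccccc gives the pieces cc cc cc cc cc cc cc c uqu c cc cc cc cc cc cc cc, which concatenate to the answer.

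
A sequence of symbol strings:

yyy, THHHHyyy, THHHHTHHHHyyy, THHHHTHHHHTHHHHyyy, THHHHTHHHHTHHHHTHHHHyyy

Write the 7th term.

The strings grow by a fixed prefix THHHH each time.
From THHHHTHHHHTHHHHTHHHHyyy, 2 further steps: THHHHTHHHHTHHHHTHHHHyyy → THHHHTHHHHTHHHHTHHHHTHHHHyyy → (answer).

THHHHTHHHHTHHHHTHHHHTHHHHTHHHHyyy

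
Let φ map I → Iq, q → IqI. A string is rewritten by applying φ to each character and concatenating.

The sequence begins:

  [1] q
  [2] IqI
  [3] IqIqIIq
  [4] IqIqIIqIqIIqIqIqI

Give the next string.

IqIqIIqIqIIqIqIqIIqIqIIqIqIqIIqIqIIqIqIIq

φ(IqIqIIqIqIIqIqIqI) expands symbol-by-symbol to Iq IqI Iq IqI Iq Iq IqI Iq IqI Iq Iq IqI Iq IqI Iq IqI Iq; joining the 17 pieces gives the next term.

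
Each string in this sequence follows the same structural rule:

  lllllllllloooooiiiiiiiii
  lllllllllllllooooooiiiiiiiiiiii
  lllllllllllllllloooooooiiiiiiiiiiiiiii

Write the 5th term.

lllllllllllllllllllllloooooooooiiiiiiiiiiiiiiiiiiiii

Each string has the form l^{3n+1} o^{n+2} i^{3n}, where the shown terms are n = 3, 4, 5.
At n = 7 the blocks have lengths 22, 9, 21.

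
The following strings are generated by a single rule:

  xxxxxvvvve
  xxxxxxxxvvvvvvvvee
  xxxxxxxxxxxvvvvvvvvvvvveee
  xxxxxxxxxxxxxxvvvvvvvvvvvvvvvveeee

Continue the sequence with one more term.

xxxxxxxxxxxxxxxxxvvvvvvvvvvvvvvvvvvvveeeee

The n-th term is 3n+2 x's then 4n v's then n e's (n = 1, 2, …).
Setting n = 5 gives 17, 20, 5 characters in each block.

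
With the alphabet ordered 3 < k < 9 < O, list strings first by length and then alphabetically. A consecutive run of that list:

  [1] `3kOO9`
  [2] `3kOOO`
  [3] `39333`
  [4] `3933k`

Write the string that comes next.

39339

Find the rightmost character of 3933k below O, bump it to the next letter, and reset everything to its right to 3.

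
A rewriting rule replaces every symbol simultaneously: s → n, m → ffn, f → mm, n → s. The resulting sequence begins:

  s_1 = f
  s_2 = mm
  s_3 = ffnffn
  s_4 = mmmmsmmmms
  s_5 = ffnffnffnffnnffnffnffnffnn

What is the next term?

φ(ffnffnffnffnnffnffnffnffnn) expands symbol-by-symbol to mm mm s mm mm s mm mm s mm mm s s mm mm s mm mm s mm mm s mm mm s s; joining the 26 pieces gives the next term.

mmmmsmmmmsmmmmsmmmmssmmmmsmmmmsmmmmsmmmmss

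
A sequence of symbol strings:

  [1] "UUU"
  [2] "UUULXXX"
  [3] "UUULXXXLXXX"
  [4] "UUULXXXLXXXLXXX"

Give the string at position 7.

Each term is the previous one with LXXX appended.
From UUULXXXLXXXLXXX, 3 further steps: UUULXXXLXXXLXXX → UUULXXXLXXXLXXXLXXX → UUULXXXLXXXLXXXLXXXLXXX → (answer).

UUULXXXLXXXLXXXLXXXLXXXLXXX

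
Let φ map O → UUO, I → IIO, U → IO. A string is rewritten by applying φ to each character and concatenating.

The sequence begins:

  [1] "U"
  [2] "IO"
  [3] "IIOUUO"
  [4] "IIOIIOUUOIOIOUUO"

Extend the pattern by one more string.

Rewriting the 16 symbols of IIOIIOUUOIOIOUUO one by one yields IIO IIO UUO IIO IIO UUO IO IO UUO IIO UUO IIO UUO IO IO UUO; concatenated:

IIOIIOUUOIIOIIOUUOIOIOUUOIIOUUOIIOUUOIOIOUUO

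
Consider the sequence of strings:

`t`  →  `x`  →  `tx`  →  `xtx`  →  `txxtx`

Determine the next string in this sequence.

From term 3 onward, concatenate the second-to-last term with the last: t·x = tx, x·tx = xtx, …
Continuing: xtx · txxtx gives term 6.

xtxtxxtx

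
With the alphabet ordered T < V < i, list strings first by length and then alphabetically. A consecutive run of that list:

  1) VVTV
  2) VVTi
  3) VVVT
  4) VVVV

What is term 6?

VViT

Advancing 2 positions from VVVV through VVVV → VVVi reaches term 6.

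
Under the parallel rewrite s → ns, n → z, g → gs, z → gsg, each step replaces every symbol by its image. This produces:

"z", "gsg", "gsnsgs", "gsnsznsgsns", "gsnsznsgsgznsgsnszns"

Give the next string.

φ(gsnsznsgsgznsgsnszns) expands symbol-by-symbol to gs ns z ns gsg z ns gs ns gs gsg z ns gs ns z ns gsg z ns; joining the 20 pieces gives the next term.

gsnsznsgsgznsgsnsgsgsgznsgsnsznsgsgzns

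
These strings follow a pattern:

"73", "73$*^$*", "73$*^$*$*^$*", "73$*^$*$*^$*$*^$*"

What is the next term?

Every step adds $*^$* to the end: s(k+1) = s(k)·$*^$*.
So the next term is 73$*^$*$*^$*$*^$*·$*^$*.

73$*^$*$*^$*$*^$*$*^$*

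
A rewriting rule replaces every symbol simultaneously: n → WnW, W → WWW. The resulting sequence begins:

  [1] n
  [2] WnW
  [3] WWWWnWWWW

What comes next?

Expanding WWWWnWWWW: W→WWW, W→WWW, W→WWW, W→WWW, n→WnW, W→WWW, W→WWW, W→WWW, W→WWW. Concatenated: WWW WWW WWW WWW WnW WWW WWW WWW WWW.

WWWWWWWWWWWWWnWWWWWWWWWWWWW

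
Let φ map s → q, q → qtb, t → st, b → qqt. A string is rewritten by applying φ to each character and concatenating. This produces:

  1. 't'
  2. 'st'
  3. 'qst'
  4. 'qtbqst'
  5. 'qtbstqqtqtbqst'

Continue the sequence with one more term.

Rewriting the 14 symbols of qtbstqqtqtbqst one by one yields qtb st qqt q st qtb qtb st qtb st qqt qtb q st; concatenated:

qtbstqqtqstqtbqtbstqtbstqqtqtbqst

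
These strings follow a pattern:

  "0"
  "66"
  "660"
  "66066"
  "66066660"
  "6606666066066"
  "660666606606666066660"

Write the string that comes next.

Each term (from the third on) is the previous term followed by the one before it: term 3 = 66·0 = 660.
So term 8 is 660666606606666066660·6606666066066.

6606666066066660666606606666066066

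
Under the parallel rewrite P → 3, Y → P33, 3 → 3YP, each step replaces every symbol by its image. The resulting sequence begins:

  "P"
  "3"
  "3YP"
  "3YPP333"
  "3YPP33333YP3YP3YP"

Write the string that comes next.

3YPP33333YP3YP3YP3YP3YPP3333YPP3333YPP333

φ(3YPP33333YP3YP3YP) expands symbol-by-symbol to 3YP P33 3 3 3YP 3YP 3YP 3YP 3YP P33 3 3YP P33 3 3YP P33 3; joining the 17 pieces gives the next term.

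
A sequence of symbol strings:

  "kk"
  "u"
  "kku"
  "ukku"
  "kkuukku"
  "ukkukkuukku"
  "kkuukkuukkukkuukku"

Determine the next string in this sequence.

This is a Fibonacci-style word recurrence s(k) = s(k−2)·s(k−1): e.g. kk·u = kku.
Continuing: ukkukkuukku · kkuukkuukkukkuukku gives term 8.

ukkukkuukkukkuukkuukkukkuukku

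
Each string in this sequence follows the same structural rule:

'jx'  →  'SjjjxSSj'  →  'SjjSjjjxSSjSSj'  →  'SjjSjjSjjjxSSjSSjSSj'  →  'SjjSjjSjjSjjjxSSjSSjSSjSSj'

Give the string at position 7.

SjjSjjSjjSjjSjjSjjjxSSjSSjSSjSSjSSjSSj

Each term wraps the previous one in Sjj on the left and SSj on the right.
From SjjSjjSjjSjjjxSSjSSjSSjSSj, 2 further steps: SjjSjjSjjSjjjxSSjSSjSSjSSj → SjjSjjSjjSjjSjjjxSSjSSjSSjSSjSSj → (answer).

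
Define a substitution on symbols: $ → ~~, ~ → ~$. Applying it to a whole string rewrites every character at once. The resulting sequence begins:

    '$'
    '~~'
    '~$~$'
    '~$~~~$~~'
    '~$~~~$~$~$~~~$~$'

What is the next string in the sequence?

Rewriting the 16 symbols of ~$~~~$~$~$~~~$~$ one by one yields ~$ ~~ ~$ ~$ ~$ ~~ ~$ ~~ ~$ ~~ ~$ ~$ ~$ ~~ ~$ ~~; concatenated:

~$~~~$~$~$~~~$~~~$~~~$~$~$~~~$~~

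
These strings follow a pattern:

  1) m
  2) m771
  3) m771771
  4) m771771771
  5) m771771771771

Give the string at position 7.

Each term is the previous one with 771 appended.
From m771771771771, 2 further steps: m771771771771 → m771771771771771 → (answer).

m771771771771771771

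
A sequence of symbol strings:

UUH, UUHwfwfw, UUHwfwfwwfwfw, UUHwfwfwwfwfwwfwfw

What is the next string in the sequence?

UUHwfwfwwfwfwwfwfwwfwfw

Each term is the previous one with wfwfw appended.
One more step from UUHwfwfwwfwfwwfwfw gives the answer.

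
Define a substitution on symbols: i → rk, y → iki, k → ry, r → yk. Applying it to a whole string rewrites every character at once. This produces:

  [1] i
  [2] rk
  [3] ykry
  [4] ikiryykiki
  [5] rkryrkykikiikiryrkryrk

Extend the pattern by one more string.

Rewriting the 22 symbols of rkryrkykikiikiryrkryrk one by one yields yk ry yk iki yk ry iki ry rk ry rk rk ry rk yk iki yk ry yk iki yk ry; concatenated:

ykryykikiykryikiryrkryrkrkryrkykikiykryykikiykry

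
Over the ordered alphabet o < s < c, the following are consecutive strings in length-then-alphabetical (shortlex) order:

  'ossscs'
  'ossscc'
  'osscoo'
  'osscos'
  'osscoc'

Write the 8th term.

osscsc

Advancing 3 positions from osscoc through osscoc → osscso → osscss reaches term 8.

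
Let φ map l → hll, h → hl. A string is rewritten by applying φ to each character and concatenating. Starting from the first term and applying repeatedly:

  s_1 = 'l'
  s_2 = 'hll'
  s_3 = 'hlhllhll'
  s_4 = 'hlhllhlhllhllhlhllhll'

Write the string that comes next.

Replace each of the 21 characters of hlhllhlhllhllhlhllhll in place — hl hll hl hll hll hl hll hl hll hll hl hll hll hl hll hl hll hll hl hll hll — and concatenate.

hlhllhlhllhllhlhllhlhllhllhlhllhllhlhllhlhllhllhlhllhll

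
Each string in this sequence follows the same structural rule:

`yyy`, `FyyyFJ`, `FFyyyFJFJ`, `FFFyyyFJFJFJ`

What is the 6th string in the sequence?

Each term wraps the previous one in F on the left and FJ on the right.
From FFFyyyFJFJFJ, 2 further steps: FFFyyyFJFJFJ → FFFFyyyFJFJFJFJ → (answer).

FFFFFyyyFJFJFJFJFJ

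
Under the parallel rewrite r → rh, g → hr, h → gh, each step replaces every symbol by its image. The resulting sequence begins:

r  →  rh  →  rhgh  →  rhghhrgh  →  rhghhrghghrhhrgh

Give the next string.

rhghhrghghrhhrghhrghrhghghrhhrgh

φ(rhghhrghghrhhrgh) expands symbol-by-symbol to rh gh hr gh gh rh hr gh hr gh rh gh gh rh hr gh; joining the 16 pieces gives the next term.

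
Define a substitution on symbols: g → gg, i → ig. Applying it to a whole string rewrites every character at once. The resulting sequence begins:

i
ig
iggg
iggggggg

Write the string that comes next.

iggggggggggggggg

Expanding iggggggg: i→ig, g→gg, g→gg, g→gg, g→gg, g→gg, g→gg, g→gg. Concatenated: ig gg gg gg gg gg gg gg.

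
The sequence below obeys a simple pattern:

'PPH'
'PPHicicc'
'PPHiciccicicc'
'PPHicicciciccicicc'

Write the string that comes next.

Each term is the previous one with icicc appended.
So the next term is PPHicicciciccicicc·icicc.

PPHiciccicicciciccicicc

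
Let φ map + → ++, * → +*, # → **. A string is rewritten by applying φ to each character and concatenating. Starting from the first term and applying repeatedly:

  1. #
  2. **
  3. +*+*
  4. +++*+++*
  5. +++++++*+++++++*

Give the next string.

Applying the rule to each of the 16 symbols of +++++++*+++++++* gives the pieces ++ ++ ++ ++ ++ ++ ++ +* ++ ++ ++ ++ ++ ++ ++ +*, which concatenate to the answer.

+++++++++++++++*+++++++++++++++*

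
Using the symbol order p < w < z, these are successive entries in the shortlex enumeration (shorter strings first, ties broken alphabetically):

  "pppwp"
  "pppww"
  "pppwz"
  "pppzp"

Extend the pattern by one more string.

Treat pppzp as a base-3 numeral over the given alphabet and add one, carrying through any trailing z's.

pppzw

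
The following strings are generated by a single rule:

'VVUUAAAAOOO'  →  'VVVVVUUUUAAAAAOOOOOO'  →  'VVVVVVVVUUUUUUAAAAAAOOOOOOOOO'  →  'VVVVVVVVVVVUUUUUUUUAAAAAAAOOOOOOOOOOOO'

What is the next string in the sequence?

Reading off run lengths: V runs 2, 5, 8, 11; U runs 2, 4, 6, 8; A runs 4, 5, 6, 7; O runs 3, 6, 9, 12 — each is linear in n (n = 1, 2, …).
At n = 5 the blocks have lengths 14, 10, 8, 15.

VVVVVVVVVVVVVVUUUUUUUUUUAAAAAAAAOOOOOOOOOOOOOOO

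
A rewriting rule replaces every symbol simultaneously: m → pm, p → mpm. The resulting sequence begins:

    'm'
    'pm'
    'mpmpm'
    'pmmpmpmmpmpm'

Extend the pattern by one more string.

Rewriting each symbol of pmmpmpmmpmpm: p→mpm, m→pm, m→pm, p→mpm, m→pm, p→mpm, m→pm, m→pm, p→mpm, m→pm, p→mpm, m→pm, which concatenates to mpm pm pm mpm pm mpm pm pm mpm pm mpm pm.

mpmpmpmmpmpmmpmpmpmmpmpmmpmpm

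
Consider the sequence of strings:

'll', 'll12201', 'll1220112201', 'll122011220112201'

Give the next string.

ll12201122011220112201

Every step adds 12201 to the end: s(k+1) = s(k)·12201.
One more step from ll122011220112201 gives the answer.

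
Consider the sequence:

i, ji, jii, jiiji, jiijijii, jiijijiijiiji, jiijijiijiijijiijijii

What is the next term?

This is a Fibonacci-style word recurrence s(k) = s(k−1)·s(k−2): e.g. ji·i = jii.
Continuing: jiijijiijiijijiijijii · jiijijiijiiji gives term 8.

jiijijiijiijijiijijiijiijijiijiiji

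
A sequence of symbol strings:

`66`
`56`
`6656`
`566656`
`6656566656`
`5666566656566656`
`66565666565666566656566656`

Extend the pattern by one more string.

This is a Fibonacci-style word recurrence s(k) = s(k−2)·s(k−1): e.g. 66·56 = 6656.
So term 8 is 5666566656566656·66565666565666566656566656.

566656665656665666565666565666566656566656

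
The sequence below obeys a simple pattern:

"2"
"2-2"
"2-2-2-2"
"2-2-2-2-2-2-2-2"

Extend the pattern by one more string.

Every step duplicates the string with '-' between the halves.
So the next term is two copies of 2-2-2-2-2-2-2-2 with '-' between the halves.

2-2-2-2-2-2-2-2-2-2-2-2-2-2-2-2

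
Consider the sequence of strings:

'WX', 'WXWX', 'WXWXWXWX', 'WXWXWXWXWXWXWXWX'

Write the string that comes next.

Every step duplicates the string.
Doubling WXWXWXWXWXWXWXWX:

WXWXWXWXWXWXWXWXWXWXWXWXWXWXWXWX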